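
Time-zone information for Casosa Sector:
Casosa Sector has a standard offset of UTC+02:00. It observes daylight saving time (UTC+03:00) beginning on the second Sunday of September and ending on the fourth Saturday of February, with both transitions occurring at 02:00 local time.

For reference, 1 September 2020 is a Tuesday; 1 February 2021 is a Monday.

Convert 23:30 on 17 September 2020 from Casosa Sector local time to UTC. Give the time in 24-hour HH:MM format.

1 September 2020 is a Tuesday, so the first Sunday is September 6 and the second is September 13.
1 February 2021 is a Monday, so the first Saturday is February 6 and the fourth is February 27.
17 September 2020 falls between 13 September 2020 and 27 February 2021, so daylight saving is in effect and Casosa Sector is at UTC+03:00.
23:30 local − 3h = 20:30 UTC.

20:30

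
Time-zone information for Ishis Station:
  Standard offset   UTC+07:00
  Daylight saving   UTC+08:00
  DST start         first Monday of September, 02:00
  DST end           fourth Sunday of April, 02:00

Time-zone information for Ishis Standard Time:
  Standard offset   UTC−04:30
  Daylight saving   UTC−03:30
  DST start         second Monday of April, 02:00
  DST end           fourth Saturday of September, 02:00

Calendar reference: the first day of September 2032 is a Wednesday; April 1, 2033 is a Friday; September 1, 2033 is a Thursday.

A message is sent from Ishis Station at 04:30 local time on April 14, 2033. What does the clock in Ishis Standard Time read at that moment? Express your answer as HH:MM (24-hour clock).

1 September 2032 is a Wednesday, so the first Monday is September 6.
1 April 2033 is a Friday, so the first Sunday is April 3 and the fourth is April 24.
Daylight saving runs 6 September 2032 – 24 April 2033; April 14, 2033 is inside that window, so Ishis Station is at UTC+08:00.
04:30 Ishis Station − 8h = 20:30 UTC (rolling into the previous day, 13 April 2033).
1 April 2033 is a Friday, so the first Monday is April 4 and the second is April 11.
1 September 2033 is a Thursday, so the first Saturday is September 3 and the fourth is September 24.
At the standard offset (UTC−04:30), 20:30 UTC − 4h30m = 16:00 Ishis Standard Time standard time.
The standard-time date in Ishis Standard Time, April 13, 2033, lies within the daylight-saving period (11 April – 24 September), so Ishis Standard Time is on daylight time, UTC−03:30.
20:30 UTC − 3h30m = 17:00 Ishis Standard Time.

17:00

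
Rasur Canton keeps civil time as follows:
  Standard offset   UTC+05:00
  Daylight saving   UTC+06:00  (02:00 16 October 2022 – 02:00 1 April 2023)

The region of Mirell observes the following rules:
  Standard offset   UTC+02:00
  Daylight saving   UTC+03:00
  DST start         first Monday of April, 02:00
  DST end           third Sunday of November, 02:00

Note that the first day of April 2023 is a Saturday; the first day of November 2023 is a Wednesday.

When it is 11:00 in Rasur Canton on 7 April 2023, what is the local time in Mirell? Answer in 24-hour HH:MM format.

09:00

Daylight saving runs 16 October 2022 – 1 April 2023; 7 April 2023 is outside that window, so Rasur Canton is on standard time at UTC+05:00.
11:00 Rasur Canton − 5h = 06:00 UTC.
1 April 2023 is a Saturday, so the first Monday is April 3.
1 November 2023 is a Wednesday, so the first Sunday is November 5 and the third is November 19.
At the standard offset (UTC+02:00), 06:00 UTC + 2h = 08:00 Mirell standard time.
Daylight saving runs 3 April – 19 November; the standard-time date in Mirell, 7 April 2023, is inside that window, so Mirell is at UTC+03:00.
06:00 UTC + 3h = 09:00 Mirell.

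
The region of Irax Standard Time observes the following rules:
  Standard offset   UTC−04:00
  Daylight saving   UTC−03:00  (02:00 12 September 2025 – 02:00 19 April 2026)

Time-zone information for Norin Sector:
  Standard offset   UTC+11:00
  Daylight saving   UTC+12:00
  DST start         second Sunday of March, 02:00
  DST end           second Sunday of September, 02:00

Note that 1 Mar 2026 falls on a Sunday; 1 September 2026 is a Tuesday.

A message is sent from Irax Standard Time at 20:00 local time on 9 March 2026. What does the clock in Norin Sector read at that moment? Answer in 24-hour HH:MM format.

9 March 2026 lies within the daylight-saving period (12 September 2025 – 19 April 2026), so Irax Standard Time is on daylight time, UTC−03:00.
20:00 Irax Standard Time + 3h = 23:00 UTC.
1 March 2026 is a Sunday, so the first Sunday is March 1 and the second is March 8.
1 September 2026 is a Tuesday, so the first Sunday is September 6 and the second is September 13.
At the standard offset (UTC+11:00), 23:00 UTC + 11h = 10:00 Norin Sector standard time (rolling into the next day, 10 March 2026).
Daylight saving runs 8 March – 13 September; the standard-time date in Norin Sector, 10 March 2026, is inside that window, so Norin Sector is at UTC+12:00.
23:00 UTC + 12h = 11:00 Norin Sector (rolling into the next day, 10 March 2026).

11:00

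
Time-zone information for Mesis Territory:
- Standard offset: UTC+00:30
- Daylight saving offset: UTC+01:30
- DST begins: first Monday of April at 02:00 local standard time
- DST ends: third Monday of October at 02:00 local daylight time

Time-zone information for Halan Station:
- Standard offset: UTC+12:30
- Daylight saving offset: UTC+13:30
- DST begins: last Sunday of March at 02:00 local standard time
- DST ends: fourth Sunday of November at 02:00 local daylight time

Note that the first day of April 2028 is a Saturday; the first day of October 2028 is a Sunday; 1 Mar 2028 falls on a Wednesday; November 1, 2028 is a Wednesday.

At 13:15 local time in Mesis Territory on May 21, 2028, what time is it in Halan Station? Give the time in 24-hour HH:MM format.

1 April 2028 is a Saturday, so the first Monday is April 3.
1 October 2028 is a Sunday, so the first Monday is October 2 and the third is October 16.
May 21, 2028 lies within the daylight-saving period (3 April – 16 October), so Mesis Territory is on daylight time, UTC+01:30.
13:15 Mesis Territory − 1h30m = 11:45 UTC.
1 March 2028 is a Wednesday, so Sundays fall on 5, 12, 19, 26; the last is March 26.
1 November 2028 is a Wednesday, so the first Sunday is November 5 and the fourth is November 26.
At the standard offset (UTC+12:30), 11:45 UTC + 12h30m = 00:15 Halan Station standard time (rolling into the next day, 22 May 2028).
The standard-time date in Halan Station, May 22, 2028, lies within the daylight-saving period (26 March – 26 November), so Halan Station is on daylight time, UTC+13:30.
11:45 UTC + 13h30m = 01:15 Halan Station (rolling into the next day, 22 May 2028).

01:15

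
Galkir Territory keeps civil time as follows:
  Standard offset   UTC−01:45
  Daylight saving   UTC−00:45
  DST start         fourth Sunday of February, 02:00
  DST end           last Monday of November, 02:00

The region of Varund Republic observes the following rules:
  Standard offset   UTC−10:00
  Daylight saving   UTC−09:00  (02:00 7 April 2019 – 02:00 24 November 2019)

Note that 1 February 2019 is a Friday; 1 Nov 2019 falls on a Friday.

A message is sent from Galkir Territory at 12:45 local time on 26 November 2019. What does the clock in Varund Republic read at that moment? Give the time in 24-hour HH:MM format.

1 February 2019 is a Friday, so the first Sunday is February 3 and the fourth is February 24.
1 November 2019 is a Friday, so Mondays fall on 4, 11, 18, 25; the last is November 25.
Daylight saving runs 24 February – 25 November; 26 November 2019 is outside that window, so Galkir Territory is on standard time at UTC−01:45.
12:45 Galkir Territory + 1h45m = 14:30 UTC.
At the standard offset (UTC−10:00), 14:30 UTC − 10h = 04:30 Varund Republic standard time.
The standard-time date in Varund Republic, 26 November 2019, is outside the daylight-saving period (7 April – 24 November), so Varund Republic is on standard time, UTC−10:00.
14:30 UTC − 10h = 04:30 Varund Republic.

04:30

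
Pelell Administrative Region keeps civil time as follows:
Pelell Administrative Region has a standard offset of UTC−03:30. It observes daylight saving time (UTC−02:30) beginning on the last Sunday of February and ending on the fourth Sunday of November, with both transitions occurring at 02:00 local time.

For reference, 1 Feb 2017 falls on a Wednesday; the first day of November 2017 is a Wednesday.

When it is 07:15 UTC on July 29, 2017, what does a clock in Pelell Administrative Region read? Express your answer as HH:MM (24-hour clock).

1 February 2017 is a Wednesday, so Sundays fall on 5, 12, 19, 26; the last is February 26.
1 November 2017 is a Wednesday, so the first Sunday is November 5 and the fourth is November 26.
At the standard offset (UTC−03:30), 07:15 UTC − 3h30m = 03:45 Pelell Administrative Region standard time.
The standard-time date in Pelell Administrative Region, July 29, 2017, lies within the daylight-saving period (26 February – 26 November), so Pelell Administrative Region is on daylight time, UTC−02:30.
07:15 UTC − 2h30m = 04:45 local.

04:45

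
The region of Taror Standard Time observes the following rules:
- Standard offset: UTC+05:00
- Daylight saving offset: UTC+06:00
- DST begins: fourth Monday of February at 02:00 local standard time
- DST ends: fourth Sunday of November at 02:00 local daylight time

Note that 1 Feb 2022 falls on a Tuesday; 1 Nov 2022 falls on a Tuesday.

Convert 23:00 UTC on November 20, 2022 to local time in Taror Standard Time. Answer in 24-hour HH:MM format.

05:00

1 February 2022 is a Tuesday, so the first Monday is February 7 and the fourth is February 28.
1 November 2022 is a Tuesday, so the first Sunday is November 6 and the fourth is November 27.
At the standard offset (UTC+05:00), 23:00 UTC + 5h = 04:00 Taror Standard Time standard time (rolling into the next day, 21 November 2022).
The standard-time date in Taror Standard Time, November 21, 2022, lies within the daylight-saving period (28 February – 27 November), so Taror Standard Time is on daylight time, UTC+06:00.
23:00 UTC + 6h = 05:00 local (rolling into the next day, 21 November 2022).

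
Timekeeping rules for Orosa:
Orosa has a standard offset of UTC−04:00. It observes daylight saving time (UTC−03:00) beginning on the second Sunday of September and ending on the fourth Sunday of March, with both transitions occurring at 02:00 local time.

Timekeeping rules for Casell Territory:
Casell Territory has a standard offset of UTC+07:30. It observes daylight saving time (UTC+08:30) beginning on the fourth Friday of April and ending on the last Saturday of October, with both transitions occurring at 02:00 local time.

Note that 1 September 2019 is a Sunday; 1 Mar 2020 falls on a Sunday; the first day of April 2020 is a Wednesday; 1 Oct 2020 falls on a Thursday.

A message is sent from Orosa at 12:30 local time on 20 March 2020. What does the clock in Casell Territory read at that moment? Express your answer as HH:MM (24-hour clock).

23:00

1 September 2019 is a Sunday, so the first Sunday is September 1 and the second is September 8.
1 March 2020 is a Sunday, so the first Sunday is March 1 and the fourth is March 22.
20 March 2020 lies within the daylight-saving period (8 September 2019 – 22 March 2020), so Orosa is on daylight time, UTC−03:00.
12:30 Orosa + 3h = 15:30 UTC.
1 April 2020 is a Wednesday, so the first Friday is April 3 and the fourth is April 24.
1 October 2020 is a Thursday, so Saturdays fall on 3, 10, 17, 24, 31; the last is October 31.
At the standard offset (UTC+07:30), 15:30 UTC + 7h30m = 23:00 Casell Territory standard time.
The standard-time date in Casell Territory, 20 March 2020, is outside the daylight-saving period (24 April – 31 October), so Casell Territory is on standard time, UTC+07:30.
15:30 UTC + 7h30m = 23:00 Casell Territory.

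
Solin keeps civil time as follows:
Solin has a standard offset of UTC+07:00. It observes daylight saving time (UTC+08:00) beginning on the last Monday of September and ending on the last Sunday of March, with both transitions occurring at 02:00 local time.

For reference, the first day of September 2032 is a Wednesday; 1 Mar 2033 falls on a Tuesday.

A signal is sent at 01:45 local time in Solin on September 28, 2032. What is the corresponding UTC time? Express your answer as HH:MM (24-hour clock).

1 September 2032 is a Wednesday, so Mondays fall on 6, 13, 20, 27; the last is September 27.
1 March 2033 is a Tuesday, so Sundays fall on 6, 13, 20, 27; the last is March 27.
Daylight saving runs 27 September 2032 – 27 March 2033; September 28, 2032 is inside that window, so Solin is at UTC+08:00.
01:45 local − 8h = 17:45 UTC (rolling into the previous day, 27 September 2032).

17:45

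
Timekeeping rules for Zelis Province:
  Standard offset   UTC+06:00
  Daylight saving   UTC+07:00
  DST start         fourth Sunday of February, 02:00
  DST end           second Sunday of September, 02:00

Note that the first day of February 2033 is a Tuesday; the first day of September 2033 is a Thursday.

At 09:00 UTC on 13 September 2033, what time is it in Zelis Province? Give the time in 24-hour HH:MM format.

15:00

1 February 2033 is a Tuesday, so the first Sunday is February 6 and the fourth is February 27.
1 September 2033 is a Thursday, so the first Sunday is September 4 and the second is September 11.
At the standard offset (UTC+06:00), 09:00 UTC + 6h = 15:00 Zelis Province standard time.
The standard-time date in Zelis Province, 13 September 2033, does not fall between 27 February and 11 September, so daylight saving is not in effect and Zelis Province is at UTC+06:00.
09:00 UTC + 6h = 15:00 local.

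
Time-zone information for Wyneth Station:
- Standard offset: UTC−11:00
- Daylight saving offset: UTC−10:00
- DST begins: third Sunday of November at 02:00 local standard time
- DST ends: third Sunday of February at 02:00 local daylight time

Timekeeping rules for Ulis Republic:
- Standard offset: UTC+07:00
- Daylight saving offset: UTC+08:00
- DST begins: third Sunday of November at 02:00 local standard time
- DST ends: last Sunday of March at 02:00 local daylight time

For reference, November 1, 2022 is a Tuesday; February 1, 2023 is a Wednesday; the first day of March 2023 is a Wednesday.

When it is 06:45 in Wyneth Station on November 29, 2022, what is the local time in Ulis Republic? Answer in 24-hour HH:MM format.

1 November 2022 is a Tuesday, so the first Sunday is November 6 and the third is November 20.
1 February 2023 is a Wednesday, so the first Sunday is February 5 and the third is February 19.
November 29, 2022 falls between 20 November 2022 and 19 February 2023, so daylight saving is in effect and Wyneth Station is at UTC−10:00.
06:45 Wyneth Station + 10h = 16:45 UTC.
1 November 2022 is a Tuesday, so the first Sunday is November 6 and the third is November 20.
1 March 2023 is a Wednesday, so Sundays fall on 5, 12, 19, 26; the last is March 26.
At the standard offset (UTC+07:00), 16:45 UTC + 7h = 23:45 Ulis Republic standard time.
The standard-time date in Ulis Republic, November 29, 2022, falls between 20 November 2022 and 26 March 2023, so daylight saving is in effect and Ulis Republic is at UTC+08:00.
16:45 UTC + 8h = 00:45 Ulis Republic (rolling into the next day, 30 November 2022).

00:45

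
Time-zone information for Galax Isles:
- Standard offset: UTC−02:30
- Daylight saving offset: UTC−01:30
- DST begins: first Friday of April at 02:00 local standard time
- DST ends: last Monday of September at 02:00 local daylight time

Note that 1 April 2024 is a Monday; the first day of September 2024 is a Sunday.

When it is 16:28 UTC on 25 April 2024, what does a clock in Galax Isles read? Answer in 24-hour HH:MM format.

14:58

1 April 2024 is a Monday, so the first Friday is April 5.
1 September 2024 is a Sunday, so Mondays fall on 2, 9, 16, 23, 30; the last is September 30.
At the standard offset (UTC−02:30), 16:28 UTC − 2h30m = 13:58 Galax Isles standard time.
Daylight saving runs 5 April – 30 September; the standard-time date in Galax Isles, 25 April 2024, is inside that window, so Galax Isles is at UTC−01:30.
16:28 UTC − 1h30m = 14:58 local.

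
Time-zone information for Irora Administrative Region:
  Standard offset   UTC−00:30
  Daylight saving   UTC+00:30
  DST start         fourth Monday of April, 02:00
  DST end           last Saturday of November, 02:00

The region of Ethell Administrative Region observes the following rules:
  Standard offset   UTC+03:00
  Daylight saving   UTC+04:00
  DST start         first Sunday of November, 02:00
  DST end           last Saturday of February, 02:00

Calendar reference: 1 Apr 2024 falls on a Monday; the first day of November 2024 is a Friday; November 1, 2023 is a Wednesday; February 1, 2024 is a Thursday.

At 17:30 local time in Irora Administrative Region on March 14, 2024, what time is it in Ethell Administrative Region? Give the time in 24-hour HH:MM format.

1 April 2024 is a Monday, so the first Monday is April 1 and the fourth is April 22.
1 November 2024 is a Friday, so Saturdays fall on 2, 9, 16, 23, 30; the last is November 30.
March 14, 2024 does not fall between 22 April and 30 November, so daylight saving is not in effect and Irora Administrative Region is at UTC−00:30.
17:30 Irora Administrative Region + 0h30m = 18:00 UTC.
1 November 2023 is a Wednesday, so the first Sunday is November 5.
1 February 2024 is a Thursday, so Saturdays fall on 3, 10, 17, 24; the last is February 24.
At the standard offset (UTC+03:00), 18:00 UTC + 3h = 21:00 Ethell Administrative Region standard time.
Daylight saving runs 5 November 2023 – 24 February 2024; the standard-time date in Ethell Administrative Region, March 14, 2024, is outside that window, so Ethell Administrative Region is on standard time at UTC+03:00.
18:00 UTC + 3h = 21:00 Ethell Administrative Region.

21:00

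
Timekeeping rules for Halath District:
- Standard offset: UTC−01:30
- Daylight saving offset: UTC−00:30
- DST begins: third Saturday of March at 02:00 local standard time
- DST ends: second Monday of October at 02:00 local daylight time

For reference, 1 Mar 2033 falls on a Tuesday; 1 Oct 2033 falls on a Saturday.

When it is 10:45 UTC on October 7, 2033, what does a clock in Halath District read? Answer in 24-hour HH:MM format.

10:15

1 March 2033 is a Tuesday, so the first Saturday is March 5 and the third is March 19.
1 October 2033 is a Saturday, so the first Monday is October 3 and the second is October 10.
At the standard offset (UTC−01:30), 10:45 UTC − 1h30m = 09:15 Halath District standard time.
The standard-time date in Halath District, October 7, 2033, lies within the daylight-saving period (19 March – 10 October), so Halath District is on daylight time, UTC−00:30.
10:45 UTC − 0h30m = 10:15 local.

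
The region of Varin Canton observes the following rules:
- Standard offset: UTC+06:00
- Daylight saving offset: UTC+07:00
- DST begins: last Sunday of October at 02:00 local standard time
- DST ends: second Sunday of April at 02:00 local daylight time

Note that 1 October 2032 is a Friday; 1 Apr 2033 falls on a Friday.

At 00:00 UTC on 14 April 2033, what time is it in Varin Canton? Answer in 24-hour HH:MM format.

06:00

1 October 2032 is a Friday, so Sundays fall on 3, 10, 17, 24, 31; the last is October 31.
1 April 2033 is a Friday, so the first Sunday is April 3 and the second is April 10.
At the standard offset (UTC+06:00), 00:00 UTC + 6h = 06:00 Varin Canton standard time.
Daylight saving runs 31 October 2032 – 10 April 2033; the standard-time date in Varin Canton, 14 April 2033, is outside that window, so Varin Canton is on standard time at UTC+06:00.
00:00 UTC + 6h = 06:00 local.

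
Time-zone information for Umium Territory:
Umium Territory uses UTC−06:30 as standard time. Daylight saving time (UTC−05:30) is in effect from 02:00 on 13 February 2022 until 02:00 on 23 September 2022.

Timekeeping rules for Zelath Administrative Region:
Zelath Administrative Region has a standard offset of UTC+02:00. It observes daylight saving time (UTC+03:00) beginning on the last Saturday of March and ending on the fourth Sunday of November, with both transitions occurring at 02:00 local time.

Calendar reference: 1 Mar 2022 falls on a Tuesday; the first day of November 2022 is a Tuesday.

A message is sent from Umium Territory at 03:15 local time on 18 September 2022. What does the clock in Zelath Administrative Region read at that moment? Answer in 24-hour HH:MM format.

18 September 2022 falls between 13 February and 23 September, so daylight saving is in effect and Umium Territory is at UTC−05:30.
03:15 Umium Territory + 5h30m = 08:45 UTC.
1 March 2022 is a Tuesday, so Saturdays fall on 5, 12, 19, 26; the last is March 26.
1 November 2022 is a Tuesday, so the first Sunday is November 6 and the fourth is November 27.
At the standard offset (UTC+02:00), 08:45 UTC + 2h = 10:45 Zelath Administrative Region standard time.
The standard-time date in Zelath Administrative Region, 18 September 2022, falls between 26 March and 27 November, so daylight saving is in effect and Zelath Administrative Region is at UTC+03:00.
08:45 UTC + 3h = 11:45 Zelath Administrative Region.

11:45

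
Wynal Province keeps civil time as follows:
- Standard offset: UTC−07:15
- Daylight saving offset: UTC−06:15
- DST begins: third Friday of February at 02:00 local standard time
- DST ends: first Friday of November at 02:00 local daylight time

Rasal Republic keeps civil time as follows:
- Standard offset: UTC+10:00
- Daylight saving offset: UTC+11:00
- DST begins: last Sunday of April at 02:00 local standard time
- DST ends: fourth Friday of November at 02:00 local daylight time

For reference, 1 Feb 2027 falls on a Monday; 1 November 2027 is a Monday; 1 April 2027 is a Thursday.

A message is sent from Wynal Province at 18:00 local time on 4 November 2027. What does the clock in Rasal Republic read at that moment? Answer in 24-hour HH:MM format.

1 February 2027 is a Monday, so the first Friday is February 5 and the third is February 19.
1 November 2027 is a Monday, so the first Friday is November 5.
Daylight saving runs 19 February – 5 November; 4 November 2027 is inside that window, so Wynal Province is at UTC−06:15.
18:00 Wynal Province + 6h15m = 00:15 UTC (rolling into the next day, 5 November 2027).
1 April 2027 is a Thursday, so Sundays fall on 4, 11, 18, 25; the last is April 25.
1 November 2027 is a Monday, so the first Friday is November 5 and the fourth is November 26.
At the standard offset (UTC+10:00), 00:15 UTC + 10h = 10:15 Rasal Republic standard time.
The standard-time date in Rasal Republic, 5 November 2027, lies within the daylight-saving period (25 April – 26 November), so Rasal Republic is on daylight time, UTC+11:00.
00:15 UTC + 11h = 11:15 Rasal Republic.

11:15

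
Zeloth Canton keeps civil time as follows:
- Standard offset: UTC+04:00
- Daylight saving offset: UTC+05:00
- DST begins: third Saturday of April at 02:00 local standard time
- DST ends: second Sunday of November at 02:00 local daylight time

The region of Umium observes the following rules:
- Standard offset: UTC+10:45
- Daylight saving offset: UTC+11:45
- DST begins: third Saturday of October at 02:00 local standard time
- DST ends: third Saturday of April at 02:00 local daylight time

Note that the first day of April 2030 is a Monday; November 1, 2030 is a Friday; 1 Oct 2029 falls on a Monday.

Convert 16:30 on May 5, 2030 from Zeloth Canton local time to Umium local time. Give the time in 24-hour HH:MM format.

22:15

1 April 2030 is a Monday, so the first Saturday is April 6 and the third is April 20.
1 November 2030 is a Friday, so the first Sunday is November 3 and the second is November 10.
May 5, 2030 lies within the daylight-saving period (20 April – 10 November), so Zeloth Canton is on daylight time, UTC+05:00.
16:30 Zeloth Canton − 5h = 11:30 UTC.
1 October 2029 is a Monday, so the first Saturday is October 6 and the third is October 20.
1 April 2030 is a Monday, so the first Saturday is April 6 and the third is April 20.
At the standard offset (UTC+10:45), 11:30 UTC + 10h45m = 22:15 Umium standard time.
The standard-time date in Umium, May 5, 2030, does not fall between 20 October 2029 and 20 April 2030, so daylight saving is not in effect and Umium is at UTC+10:45.
11:30 UTC + 10h45m = 22:15 Umium.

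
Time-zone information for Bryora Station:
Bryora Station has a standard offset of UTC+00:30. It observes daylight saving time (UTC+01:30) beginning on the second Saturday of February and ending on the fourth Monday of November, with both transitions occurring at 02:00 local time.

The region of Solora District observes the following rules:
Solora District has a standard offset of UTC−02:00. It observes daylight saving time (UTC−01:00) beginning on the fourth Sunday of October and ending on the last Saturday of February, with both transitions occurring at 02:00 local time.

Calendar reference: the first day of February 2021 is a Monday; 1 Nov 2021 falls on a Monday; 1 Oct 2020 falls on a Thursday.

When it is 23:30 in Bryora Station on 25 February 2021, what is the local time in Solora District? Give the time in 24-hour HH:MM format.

21:00

1 February 2021 is a Monday, so the first Saturday is February 6 and the second is February 13.
1 November 2021 is a Monday, so the first Monday is November 1 and the fourth is November 22.
25 February 2021 lies within the daylight-saving period (13 February – 22 November), so Bryora Station is on daylight time, UTC+01:30.
23:30 Bryora Station − 1h30m = 22:00 UTC.
1 October 2020 is a Thursday, so the first Sunday is October 4 and the fourth is October 25.
1 February 2021 is a Monday, so Saturdays fall on 6, 13, 20, 27; the last is February 27.
At the standard offset (UTC−02:00), 22:00 UTC − 2h = 20:00 Solora District standard time.
The standard-time date in Solora District, 25 February 2021, falls between 25 October 2020 and 27 February 2021, so daylight saving is in effect and Solora District is at UTC−01:00.
22:00 UTC − 1h = 21:00 Solora District.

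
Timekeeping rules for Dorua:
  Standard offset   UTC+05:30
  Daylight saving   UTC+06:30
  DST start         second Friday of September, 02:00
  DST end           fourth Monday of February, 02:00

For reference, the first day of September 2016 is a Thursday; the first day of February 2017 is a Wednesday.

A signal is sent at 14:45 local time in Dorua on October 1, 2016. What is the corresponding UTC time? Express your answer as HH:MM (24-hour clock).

08:15

1 September 2016 is a Thursday, so the first Friday is September 2 and the second is September 9.
1 February 2017 is a Wednesday, so the first Monday is February 6 and the fourth is February 27.
Daylight saving runs 9 September 2016 – 27 February 2017; October 1, 2016 is inside that window, so Dorua is at UTC+06:30.
14:45 local − 6h30m = 08:15 UTC.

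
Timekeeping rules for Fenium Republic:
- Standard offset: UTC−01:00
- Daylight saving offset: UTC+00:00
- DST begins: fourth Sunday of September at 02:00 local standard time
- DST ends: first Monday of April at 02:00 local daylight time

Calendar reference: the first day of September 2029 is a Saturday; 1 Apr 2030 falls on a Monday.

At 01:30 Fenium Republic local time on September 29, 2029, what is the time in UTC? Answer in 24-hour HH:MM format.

1 September 2029 is a Saturday, so the first Sunday is September 2 and the fourth is September 23.
1 April 2030 is a Monday, so the first Monday is April 1.
September 29, 2029 lies within the daylight-saving period (23 September 2029 – 1 April 2030), so Fenium Republic is on daylight time, UTC+00:00.
01:30 local − 0h = 01:30 UTC.

01:30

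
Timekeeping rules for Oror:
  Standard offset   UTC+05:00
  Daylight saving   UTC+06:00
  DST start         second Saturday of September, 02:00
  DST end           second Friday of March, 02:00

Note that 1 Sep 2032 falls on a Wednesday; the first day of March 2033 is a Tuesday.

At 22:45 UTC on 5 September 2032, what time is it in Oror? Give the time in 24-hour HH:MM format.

03:45

1 September 2032 is a Wednesday, so the first Saturday is September 4 and the second is September 11.
1 March 2033 is a Tuesday, so the first Friday is March 4 and the second is March 11.
At the standard offset (UTC+05:00), 22:45 UTC + 5h = 03:45 Oror standard time (rolling into the next day, 6 September 2032).
The standard-time date in Oror, 6 September 2032, does not fall between 11 September 2032 and 11 March 2033, so daylight saving is not in effect and Oror is at UTC+05:00.
22:45 UTC + 5h = 03:45 local (rolling into the next day, 6 September 2032).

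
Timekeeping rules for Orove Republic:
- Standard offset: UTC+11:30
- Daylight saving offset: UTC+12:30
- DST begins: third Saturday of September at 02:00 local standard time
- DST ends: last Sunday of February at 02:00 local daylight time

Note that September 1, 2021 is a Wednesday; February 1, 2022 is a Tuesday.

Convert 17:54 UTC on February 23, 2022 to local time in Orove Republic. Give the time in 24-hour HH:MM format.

1 September 2021 is a Wednesday, so the first Saturday is September 4 and the third is September 18.
1 February 2022 is a Tuesday, so Sundays fall on 6, 13, 20, 27; the last is February 27.
At the standard offset (UTC+11:30), 17:54 UTC + 11h30m = 05:24 Orove Republic standard time (rolling into the next day, 24 February 2022).
Daylight saving runs 18 September 2021 – 27 February 2022; the standard-time date in Orove Republic, February 24, 2022, is inside that window, so Orove Republic is at UTC+12:30.
17:54 UTC + 12h30m = 06:24 local (rolling into the next day, 24 February 2022).

06:24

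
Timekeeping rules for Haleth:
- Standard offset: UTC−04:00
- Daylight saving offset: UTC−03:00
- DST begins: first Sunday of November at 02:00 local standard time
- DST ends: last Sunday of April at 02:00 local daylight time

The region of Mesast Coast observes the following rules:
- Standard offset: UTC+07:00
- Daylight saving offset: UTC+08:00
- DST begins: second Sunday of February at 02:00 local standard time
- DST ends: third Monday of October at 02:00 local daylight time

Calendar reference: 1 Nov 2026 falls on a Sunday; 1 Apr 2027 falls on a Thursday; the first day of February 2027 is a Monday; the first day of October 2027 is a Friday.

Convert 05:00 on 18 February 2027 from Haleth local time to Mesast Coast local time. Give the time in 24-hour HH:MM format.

16:00

1 November 2026 is a Sunday, so the first Sunday is November 1.
1 April 2027 is a Thursday, so Sundays fall on 4, 11, 18, 25; the last is April 25.
18 February 2027 lies within the daylight-saving period (1 November 2026 – 25 April 2027), so Haleth is on daylight time, UTC−03:00.
05:00 Haleth + 3h = 08:00 UTC.
1 February 2027 is a Monday, so the first Sunday is February 7 and the second is February 14.
1 October 2027 is a Friday, so the first Monday is October 4 and the third is October 18.
At the standard offset (UTC+07:00), 08:00 UTC + 7h = 15:00 Mesast Coast standard time.
The standard-time date in Mesast Coast, 18 February 2027, falls between 14 February and 18 October, so daylight saving is in effect and Mesast Coast is at UTC+08:00.
08:00 UTC + 8h = 16:00 Mesast Coast.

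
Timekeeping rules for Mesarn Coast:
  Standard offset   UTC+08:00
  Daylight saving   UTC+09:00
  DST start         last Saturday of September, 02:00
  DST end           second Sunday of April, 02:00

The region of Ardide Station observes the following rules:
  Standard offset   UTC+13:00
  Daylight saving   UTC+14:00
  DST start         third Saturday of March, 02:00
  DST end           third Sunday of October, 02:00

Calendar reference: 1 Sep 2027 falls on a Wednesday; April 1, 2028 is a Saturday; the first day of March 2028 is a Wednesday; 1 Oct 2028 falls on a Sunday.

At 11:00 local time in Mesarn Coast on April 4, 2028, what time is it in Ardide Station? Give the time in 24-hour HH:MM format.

16:00

1 September 2027 is a Wednesday, so Saturdays fall on 4, 11, 18, 25; the last is September 25.
1 April 2028 is a Saturday, so the first Sunday is April 2 and the second is April 9.
April 4, 2028 lies within the daylight-saving period (25 September 2027 – 9 April 2028), so Mesarn Coast is on daylight time, UTC+09:00.
11:00 Mesarn Coast − 9h = 02:00 UTC.
1 March 2028 is a Wednesday, so the first Saturday is March 4 and the third is March 18.
1 October 2028 is a Sunday, so the first Sunday is October 1 and the third is October 15.
At the standard offset (UTC+13:00), 02:00 UTC + 13h = 15:00 Ardide Station standard time.
The standard-time date in Ardide Station, April 4, 2028, falls between 18 March and 15 October, so daylight saving is in effect and Ardide Station is at UTC+14:00.
02:00 UTC + 14h = 16:00 Ardide Station.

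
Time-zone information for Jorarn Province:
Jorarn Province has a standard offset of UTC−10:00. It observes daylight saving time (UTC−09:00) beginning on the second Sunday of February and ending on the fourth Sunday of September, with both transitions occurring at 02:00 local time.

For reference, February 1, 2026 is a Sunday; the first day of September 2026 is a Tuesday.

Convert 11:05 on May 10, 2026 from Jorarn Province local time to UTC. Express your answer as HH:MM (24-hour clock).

1 February 2026 is a Sunday, so the first Sunday is February 1 and the second is February 8.
1 September 2026 is a Tuesday, so the first Sunday is September 6 and the fourth is September 27.
May 10, 2026 lies within the daylight-saving period (8 February – 27 September), so Jorarn Province is on daylight time, UTC−09:00.
11:05 local + 9h = 20:05 UTC.

20:05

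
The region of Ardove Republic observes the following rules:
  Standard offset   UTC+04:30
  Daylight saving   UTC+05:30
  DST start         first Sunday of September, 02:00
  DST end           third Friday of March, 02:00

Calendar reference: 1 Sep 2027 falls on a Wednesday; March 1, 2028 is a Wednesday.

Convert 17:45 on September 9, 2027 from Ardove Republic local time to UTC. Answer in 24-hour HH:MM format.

1 September 2027 is a Wednesday, so the first Sunday is September 5.
1 March 2028 is a Wednesday, so the first Friday is March 3 and the third is March 17.
September 9, 2027 falls between 5 September 2027 and 17 March 2028, so daylight saving is in effect and Ardove Republic is at UTC+05:30.
17:45 local − 5h30m = 12:15 UTC.

12:15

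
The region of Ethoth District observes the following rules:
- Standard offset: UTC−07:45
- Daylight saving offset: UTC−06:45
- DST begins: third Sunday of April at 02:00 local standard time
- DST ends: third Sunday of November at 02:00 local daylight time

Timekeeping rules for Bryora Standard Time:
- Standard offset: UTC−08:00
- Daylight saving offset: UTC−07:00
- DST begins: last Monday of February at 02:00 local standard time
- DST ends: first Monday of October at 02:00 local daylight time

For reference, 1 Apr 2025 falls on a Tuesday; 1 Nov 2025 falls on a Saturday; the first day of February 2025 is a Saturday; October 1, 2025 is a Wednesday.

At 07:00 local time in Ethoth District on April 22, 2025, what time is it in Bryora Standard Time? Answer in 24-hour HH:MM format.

06:45

1 April 2025 is a Tuesday, so the first Sunday is April 6 and the third is April 20.
1 November 2025 is a Saturday, so the first Sunday is November 2 and the third is November 16.
April 22, 2025 lies within the daylight-saving period (20 April – 16 November), so Ethoth District is on daylight time, UTC−06:45.
07:00 Ethoth District + 6h45m = 13:45 UTC.
1 February 2025 is a Saturday, so Mondays fall on 3, 10, 17, 24; the last is February 24.
1 October 2025 is a Wednesday, so the first Monday is October 6.
At the standard offset (UTC−08:00), 13:45 UTC − 8h = 05:45 Bryora Standard Time standard time.
Daylight saving runs 24 February – 6 October; the standard-time date in Bryora Standard Time, April 22, 2025, is inside that window, so Bryora Standard Time is at UTC−07:00.
13:45 UTC − 7h = 06:45 Bryora Standard Time.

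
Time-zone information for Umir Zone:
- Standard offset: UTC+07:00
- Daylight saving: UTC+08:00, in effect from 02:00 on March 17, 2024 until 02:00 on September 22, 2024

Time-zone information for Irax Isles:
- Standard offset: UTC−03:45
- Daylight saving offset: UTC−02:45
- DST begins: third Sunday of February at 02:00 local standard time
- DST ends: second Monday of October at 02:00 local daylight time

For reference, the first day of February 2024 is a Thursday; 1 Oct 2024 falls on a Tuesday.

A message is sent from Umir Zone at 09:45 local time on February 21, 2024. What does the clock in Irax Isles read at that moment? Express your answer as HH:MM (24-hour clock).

00:00

February 21, 2024 does not fall between 17 March and 22 September, so daylight saving is not in effect and Umir Zone is at UTC+07:00.
09:45 Umir Zone − 7h = 02:45 UTC.
1 February 2024 is a Thursday, so the first Sunday is February 4 and the third is February 18.
1 October 2024 is a Tuesday, so the first Monday is October 7 and the second is October 14.
At the standard offset (UTC−03:45), 02:45 UTC − 3h45m = 23:00 Irax Isles standard time (rolling into the previous day, 20 February 2024).
Daylight saving runs 18 February – 14 October; the standard-time date in Irax Isles, February 20, 2024, is inside that window, so Irax Isles is at UTC−02:45.
02:45 UTC − 2h45m = 00:00 Irax Isles.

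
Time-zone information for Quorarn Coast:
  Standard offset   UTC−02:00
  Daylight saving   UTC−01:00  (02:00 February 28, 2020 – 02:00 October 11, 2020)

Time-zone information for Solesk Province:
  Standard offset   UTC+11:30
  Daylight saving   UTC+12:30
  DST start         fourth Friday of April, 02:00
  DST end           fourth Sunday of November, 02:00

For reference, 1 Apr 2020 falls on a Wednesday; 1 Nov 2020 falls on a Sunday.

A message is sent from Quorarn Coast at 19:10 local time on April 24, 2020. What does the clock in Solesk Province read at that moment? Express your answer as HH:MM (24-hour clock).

April 24, 2020 lies within the daylight-saving period (28 February – 11 October), so Quorarn Coast is on daylight time, UTC−01:00.
19:10 Quorarn Coast + 1h = 20:10 UTC.
1 April 2020 is a Wednesday, so the first Friday is April 3 and the fourth is April 24.
1 November 2020 is a Sunday, so the first Sunday is November 1 and the fourth is November 22.
At the standard offset (UTC+11:30), 20:10 UTC + 11h30m = 07:40 Solesk Province standard time (rolling into the next day, 25 April 2020).
The standard-time date in Solesk Province, April 25, 2020, lies within the daylight-saving period (24 April – 22 November), so Solesk Province is on daylight time, UTC+12:30.
20:10 UTC + 12h30m = 08:40 Solesk Province (rolling into the next day, 25 April 2020).

08:40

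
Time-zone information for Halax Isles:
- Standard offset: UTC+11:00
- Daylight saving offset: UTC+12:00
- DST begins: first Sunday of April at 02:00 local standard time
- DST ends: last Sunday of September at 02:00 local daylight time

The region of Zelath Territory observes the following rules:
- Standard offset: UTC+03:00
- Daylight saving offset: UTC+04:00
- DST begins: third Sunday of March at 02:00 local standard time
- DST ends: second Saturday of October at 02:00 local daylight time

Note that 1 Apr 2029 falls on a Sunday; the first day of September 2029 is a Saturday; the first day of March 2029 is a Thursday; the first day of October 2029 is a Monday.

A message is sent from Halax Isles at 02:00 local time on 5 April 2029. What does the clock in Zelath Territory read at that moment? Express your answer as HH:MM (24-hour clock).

1 April 2029 is a Sunday, so the first Sunday is April 1.
1 September 2029 is a Saturday, so Sundays fall on 2, 9, 16, 23, 30; the last is September 30.
Daylight saving runs 1 April – 30 September; 5 April 2029 is inside that window, so Halax Isles is at UTC+12:00.
02:00 Halax Isles − 12h = 14:00 UTC (rolling into the previous day, 4 April 2029).
1 March 2029 is a Thursday, so the first Sunday is March 4 and the third is March 18.
1 October 2029 is a Monday, so the first Saturday is October 6 and the second is October 13.
At the standard offset (UTC+03:00), 14:00 UTC + 3h = 17:00 Zelath Territory standard time.
Daylight saving runs 18 March – 13 October; the standard-time date in Zelath Territory, 4 April 2029, is inside that window, so Zelath Territory is at UTC+04:00.
14:00 UTC + 4h = 18:00 Zelath Territory.

18:00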